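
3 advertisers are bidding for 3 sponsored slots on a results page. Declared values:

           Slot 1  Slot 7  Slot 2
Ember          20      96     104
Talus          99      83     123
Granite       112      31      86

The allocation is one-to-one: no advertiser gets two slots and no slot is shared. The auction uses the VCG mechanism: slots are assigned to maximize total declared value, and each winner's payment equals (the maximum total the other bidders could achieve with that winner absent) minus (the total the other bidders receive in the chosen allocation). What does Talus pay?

Efficient allocation: Ember→Slot 7 ($96), Talus→Slot 2 ($123), Granite→Slot 1 ($112); total welfare W = $331.
Talus receives Slot 2 at value $123, so the others get W − 123 = $208.
Without Talus: best allocation of the remaining 2 bidders over all 3 slots is Ember→Slot 2 ($104), Granite→Slot 1 ($112), total $216.
VCG payment = (others' best without Talus) − (others' welfare with Talus) = 216 − 208 = $8.

Talus pays $8.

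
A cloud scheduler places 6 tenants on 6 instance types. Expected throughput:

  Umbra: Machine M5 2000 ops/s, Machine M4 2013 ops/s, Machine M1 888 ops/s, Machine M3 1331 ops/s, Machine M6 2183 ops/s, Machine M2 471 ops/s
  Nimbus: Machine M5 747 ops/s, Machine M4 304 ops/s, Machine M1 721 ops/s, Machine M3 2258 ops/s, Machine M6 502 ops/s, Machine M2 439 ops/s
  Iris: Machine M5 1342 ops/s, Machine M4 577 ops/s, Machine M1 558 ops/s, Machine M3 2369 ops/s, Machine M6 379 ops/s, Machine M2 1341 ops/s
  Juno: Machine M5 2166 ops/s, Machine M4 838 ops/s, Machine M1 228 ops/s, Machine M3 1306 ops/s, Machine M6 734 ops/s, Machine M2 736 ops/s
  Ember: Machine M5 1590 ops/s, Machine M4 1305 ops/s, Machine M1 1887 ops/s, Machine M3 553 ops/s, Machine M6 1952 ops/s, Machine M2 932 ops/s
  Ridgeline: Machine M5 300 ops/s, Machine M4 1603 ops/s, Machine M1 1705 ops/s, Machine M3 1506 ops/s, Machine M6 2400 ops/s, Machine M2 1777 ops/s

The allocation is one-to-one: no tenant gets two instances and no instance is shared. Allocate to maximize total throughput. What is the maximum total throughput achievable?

Optimal: Umbra→Machine M4 (2013 ops/s), Nimbus→Machine M3 (2258 ops/s), Iris→Machine M2 (1341 ops/s), Juno→Machine M5 (2166 ops/s), Ember→Machine M1 (1887 ops/s), Ridgeline→Machine M6 (2400 ops/s) — total 2013+2258+1341+2166+1887+2400 = 12065 ops/s.
Max-entry greedy (repeatedly take the single best remaining cell) gives 11274 ops/s, worse by 791.
Next-best assignment: Umbra→Machine M6, Nimbus→Machine M3, Iris→Machine M2, Juno→Machine M5, Ember→Machine M1, Ridgeline→Machine M4 = 11438 ops/s.
Swapping Ridgeline↔Ember (Ridgeline→Machine M1 1705 ops/s, Ember→Machine M6 1952 ops/s) loses 630.
Checked against all permutations: 12065 ops/s is optimal.

Maximum total: 12065 ops/s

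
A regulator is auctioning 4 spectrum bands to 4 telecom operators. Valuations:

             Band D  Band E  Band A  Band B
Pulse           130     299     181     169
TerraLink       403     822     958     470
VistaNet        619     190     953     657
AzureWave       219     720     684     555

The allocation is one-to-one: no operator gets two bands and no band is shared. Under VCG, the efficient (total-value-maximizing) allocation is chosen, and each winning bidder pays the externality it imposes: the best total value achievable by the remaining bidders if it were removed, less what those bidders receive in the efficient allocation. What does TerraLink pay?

Efficient allocation: Pulse→Band B ($169M), TerraLink→Band A ($958M), VistaNet→Band D ($619M), AzureWave→Band E ($720M); total welfare W = $2466M.
TerraLink receives Band A at value $958M, so the others get W − 958 = $1508M.
Without TerraLink: best allocation of the remaining 3 bidders over all 4 bands is Pulse→Band B ($169M), VistaNet→Band A ($953M), AzureWave→Band E ($720M), total $1842M.
VCG payment = (others' best without TerraLink) − (others' welfare with TerraLink) = 1842 − 1508 = $334M.

TerraLink pays $334M.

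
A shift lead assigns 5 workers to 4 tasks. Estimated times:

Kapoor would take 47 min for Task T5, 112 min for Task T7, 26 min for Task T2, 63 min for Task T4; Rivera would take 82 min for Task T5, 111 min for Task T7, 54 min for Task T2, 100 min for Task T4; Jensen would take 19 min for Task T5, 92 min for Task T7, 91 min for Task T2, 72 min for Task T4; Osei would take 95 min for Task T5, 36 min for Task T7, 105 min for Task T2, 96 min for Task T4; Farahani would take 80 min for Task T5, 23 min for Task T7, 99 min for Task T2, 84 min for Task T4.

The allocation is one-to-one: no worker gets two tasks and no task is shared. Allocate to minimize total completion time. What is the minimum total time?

Minimum total: 159 min

Optimal: Jensen→Task T5 (19 min), Farahani→Task T7 (23 min), Rivera→Task T2 (54 min), Kapoor→Task T4 (63 min) — total 19+23+54+63 = 159 min.
Min-entry greedy (repeatedly take the single cheapest remaining cell) gives 164 min, worse by 5.
Checked against all permutations: 159 min is optimal.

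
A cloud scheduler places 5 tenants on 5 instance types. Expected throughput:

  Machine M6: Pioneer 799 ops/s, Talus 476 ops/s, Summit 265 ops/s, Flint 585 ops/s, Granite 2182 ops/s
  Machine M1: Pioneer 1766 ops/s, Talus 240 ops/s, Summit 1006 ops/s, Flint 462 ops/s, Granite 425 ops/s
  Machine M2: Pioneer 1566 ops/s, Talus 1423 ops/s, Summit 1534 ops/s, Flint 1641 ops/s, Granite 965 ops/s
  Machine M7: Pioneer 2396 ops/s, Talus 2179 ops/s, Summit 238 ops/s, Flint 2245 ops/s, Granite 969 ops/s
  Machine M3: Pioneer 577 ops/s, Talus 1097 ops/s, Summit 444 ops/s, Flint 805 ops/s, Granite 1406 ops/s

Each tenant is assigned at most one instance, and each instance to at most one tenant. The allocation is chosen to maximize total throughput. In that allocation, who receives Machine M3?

Optimal: Pioneer→Machine M1 (1766 ops/s), Talus→Machine M3 (1097 ops/s), Summit→Machine M2 (1534 ops/s), Flint→Machine M7 (2245 ops/s), Granite→Machine M6 (2182 ops/s) — total 1766+1097+1534+2245+2182 = 8824 ops/s.
Column-greedy (each instance in turn goes to its best remaining tenant) gives 8212 ops/s, worse by 612.
Next-best assignment: Pioneer→Machine M1, Talus→Machine M7, Summit→Machine M2, Flint→Machine M3, Granite→Machine M6 = 8466 ops/s.
No other one-to-one assignment exceeds 8824 ops/s.
Talus's own top instance is Machine M7 (2179 ops/s), but forcing Talus→Machine M7 and reassigning the rest optimally gives only 8466 ops/s — worse by 358.

Talus receives Machine M3.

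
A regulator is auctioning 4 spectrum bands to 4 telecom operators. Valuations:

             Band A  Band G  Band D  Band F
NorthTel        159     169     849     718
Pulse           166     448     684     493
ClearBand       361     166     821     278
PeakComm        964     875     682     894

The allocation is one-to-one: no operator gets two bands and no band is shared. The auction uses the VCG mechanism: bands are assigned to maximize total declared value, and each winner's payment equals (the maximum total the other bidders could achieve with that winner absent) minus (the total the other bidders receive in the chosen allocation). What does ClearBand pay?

ClearBand pays $236M.

Efficient allocation: NorthTel→Band F ($718M), Pulse→Band G ($448M), ClearBand→Band D ($821M), PeakComm→Band A ($964M); total welfare W = $2951M.
ClearBand receives Band D at value $821M, so the others get W − 821 = $2130M.
Without ClearBand: best allocation of the remaining 3 bidders over all 4 bands is NorthTel→Band F ($718M), Pulse→Band D ($684M), PeakComm→Band A ($964M), total $2366M.
VCG payment = (others' best without ClearBand) − (others' welfare with ClearBand) = 2366 − 2130 = $236M.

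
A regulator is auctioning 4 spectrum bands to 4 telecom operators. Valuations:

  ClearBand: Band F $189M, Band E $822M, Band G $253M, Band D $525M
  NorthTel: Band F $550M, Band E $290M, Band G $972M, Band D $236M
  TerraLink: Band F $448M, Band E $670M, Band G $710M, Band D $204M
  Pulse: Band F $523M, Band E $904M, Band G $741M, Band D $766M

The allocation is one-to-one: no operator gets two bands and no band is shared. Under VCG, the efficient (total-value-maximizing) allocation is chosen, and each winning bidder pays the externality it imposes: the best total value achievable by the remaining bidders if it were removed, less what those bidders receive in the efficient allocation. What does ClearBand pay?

Efficient allocation: ClearBand→Band E ($822M), NorthTel→Band G ($972M), TerraLink→Band F ($448M), Pulse→Band D ($766M); total welfare W = $3008M.
ClearBand receives Band E at value $822M, so the others get W − 822 = $2186M.
Without ClearBand: best allocation of the remaining 3 bidders over all 4 bands is NorthTel→Band G ($972M), TerraLink→Band E ($670M), Pulse→Band D ($766M), total $2408M.
VCG payment = (others' best without ClearBand) − (others' welfare with ClearBand) = 2408 − 2186 = $222M.

ClearBand pays $222M.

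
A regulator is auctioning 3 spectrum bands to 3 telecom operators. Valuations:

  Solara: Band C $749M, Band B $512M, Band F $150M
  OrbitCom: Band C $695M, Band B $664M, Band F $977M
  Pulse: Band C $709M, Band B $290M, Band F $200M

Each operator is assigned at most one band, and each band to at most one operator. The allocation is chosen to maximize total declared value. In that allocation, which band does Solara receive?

Solara receives Band B.

Treat this as an assignment problem: match each operator to one band.
Optimal: Solara→Band B ($512M), OrbitCom→Band F ($977M), Pulse→Band C ($709M) — total 512+977+709 = $2198M.
Row-greedy (each operator in turn takes its best remaining band) gives $2016M, worse by 182.
Swapping OrbitCom↔Solara (OrbitCom→Band B $664M, Solara→Band F $150M) loses 675.
Checked against all permutations: $2198M is optimal.
Solara's own top band is Band C ($749M), but forcing Solara→Band C and reassigning the rest optimally gives only $2016M — worse by 182.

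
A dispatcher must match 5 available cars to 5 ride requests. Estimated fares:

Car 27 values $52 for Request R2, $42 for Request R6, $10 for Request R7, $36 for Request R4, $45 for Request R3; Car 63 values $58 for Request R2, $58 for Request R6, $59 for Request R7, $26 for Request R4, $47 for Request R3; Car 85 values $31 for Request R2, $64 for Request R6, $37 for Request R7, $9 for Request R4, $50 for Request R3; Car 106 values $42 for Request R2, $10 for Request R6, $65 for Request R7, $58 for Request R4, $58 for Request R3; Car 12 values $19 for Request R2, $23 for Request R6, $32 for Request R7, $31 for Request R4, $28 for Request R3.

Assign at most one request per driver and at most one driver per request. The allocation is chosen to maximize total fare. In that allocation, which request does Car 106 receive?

Car 106 receives Request R3.

Optimal: Car 27→Request R2 ($52), Car 63→Request R7 ($59), Car 85→Request R6 ($64), Car 106→Request R3 ($58), Car 12→Request R4 ($31) — total 52+59+64+58+31 = $264.
Row-greedy (each driver in turn takes its best remaining request) gives $261, worse by 3.
Next-best assignment: Car 27→Request R3, Car 63→Request R2, Car 85→Request R6, Car 106→Request R7, Car 12→Request R4 = $263.
Swapping Car 27↔Car 85 (Car 27→Request R6 $42, Car 85→Request R2 $31) loses 43.
Checked against all permutations: $264 is optimal.
Car 106's own top request is Request R7 ($65), but forcing Car 106→Request R7 and reassigning the rest optimally gives only $263 — worse by 1.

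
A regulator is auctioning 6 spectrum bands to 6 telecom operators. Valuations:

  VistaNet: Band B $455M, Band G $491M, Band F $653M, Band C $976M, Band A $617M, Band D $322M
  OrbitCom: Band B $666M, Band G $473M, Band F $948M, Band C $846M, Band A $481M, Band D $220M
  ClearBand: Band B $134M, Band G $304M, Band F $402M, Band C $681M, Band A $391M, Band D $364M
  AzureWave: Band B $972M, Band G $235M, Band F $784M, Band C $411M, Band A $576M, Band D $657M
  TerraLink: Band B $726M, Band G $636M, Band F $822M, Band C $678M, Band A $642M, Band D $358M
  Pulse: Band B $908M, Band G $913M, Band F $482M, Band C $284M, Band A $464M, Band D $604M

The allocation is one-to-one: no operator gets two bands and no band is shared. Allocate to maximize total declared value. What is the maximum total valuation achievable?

Max total: $4815M

Treat this as an assignment problem: match each operator to one band.
Optimal: VistaNet→Band C ($976M), OrbitCom→Band F ($948M), ClearBand→Band D ($364M), AzureWave→Band B ($972M), TerraLink→Band A ($642M), Pulse→Band G ($913M) — total 976+948+364+972+642+913 = $4815M.
Next-best assignment: VistaNet→Band C, OrbitCom→Band F, ClearBand→Band A, AzureWave→Band D, TerraLink→Band B, Pulse→Band G = $4611M.
Swapping Pulse↔TerraLink (Pulse→Band A $464M, TerraLink→Band G $636M) loses 455.
Every other assignment is strictly worse.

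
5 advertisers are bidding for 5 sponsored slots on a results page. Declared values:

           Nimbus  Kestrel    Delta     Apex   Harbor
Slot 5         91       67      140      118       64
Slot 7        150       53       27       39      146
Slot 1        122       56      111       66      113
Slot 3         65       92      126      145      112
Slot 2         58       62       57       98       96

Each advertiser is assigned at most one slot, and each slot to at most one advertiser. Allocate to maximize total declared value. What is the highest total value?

Optimal: Nimbus→Slot 1 ($122), Kestrel→Slot 2 ($62), Delta→Slot 5 ($140), Apex→Slot 3 ($145), Harbor→Slot 7 ($146) — total 122+62+140+145+146 = $615.
Row-greedy (each advertiser in turn takes its best remaining slot) gives $593, worse by 22.

Maximum total: $615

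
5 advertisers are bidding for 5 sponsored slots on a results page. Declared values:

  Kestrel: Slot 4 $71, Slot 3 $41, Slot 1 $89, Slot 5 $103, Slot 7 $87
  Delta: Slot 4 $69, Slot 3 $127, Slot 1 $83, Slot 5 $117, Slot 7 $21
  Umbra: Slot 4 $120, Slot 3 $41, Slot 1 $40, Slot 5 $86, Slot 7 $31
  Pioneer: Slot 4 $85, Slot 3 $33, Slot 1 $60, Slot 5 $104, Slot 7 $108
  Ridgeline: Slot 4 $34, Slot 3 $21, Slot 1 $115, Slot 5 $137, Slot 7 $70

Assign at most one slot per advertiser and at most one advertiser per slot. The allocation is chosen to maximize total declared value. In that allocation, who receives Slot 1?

Kestrel receives Slot 1.

Optimal: Kestrel→Slot 1 ($89), Delta→Slot 3 ($127), Umbra→Slot 4 ($120), Pioneer→Slot 7 ($108), Ridgeline→Slot 5 ($137) — total 89+127+120+108+137 = $581.
Row-greedy (each advertiser in turn takes its best remaining slot) gives $573, worse by 8.
Checked against all permutations: $581 is optimal.
Kestrel's own top slot is Slot 5 ($103), but forcing Kestrel→Slot 5 and reassigning the rest optimally gives only $573 — worse by 8.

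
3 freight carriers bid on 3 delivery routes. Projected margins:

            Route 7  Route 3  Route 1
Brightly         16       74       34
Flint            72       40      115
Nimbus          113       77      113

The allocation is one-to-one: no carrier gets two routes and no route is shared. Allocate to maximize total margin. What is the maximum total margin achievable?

This is a one-to-one assignment (maximum-weight bipartite matching).
Optimal: Brightly→Route 3 ($74k), Flint→Route 1 ($115k), Nimbus→Route 7 ($113k) — total 74+115+113 = $302k.
Next-best assignment: Brightly→Route 3, Flint→Route 7, Nimbus→Route 1 = $259k.

Max total: $302k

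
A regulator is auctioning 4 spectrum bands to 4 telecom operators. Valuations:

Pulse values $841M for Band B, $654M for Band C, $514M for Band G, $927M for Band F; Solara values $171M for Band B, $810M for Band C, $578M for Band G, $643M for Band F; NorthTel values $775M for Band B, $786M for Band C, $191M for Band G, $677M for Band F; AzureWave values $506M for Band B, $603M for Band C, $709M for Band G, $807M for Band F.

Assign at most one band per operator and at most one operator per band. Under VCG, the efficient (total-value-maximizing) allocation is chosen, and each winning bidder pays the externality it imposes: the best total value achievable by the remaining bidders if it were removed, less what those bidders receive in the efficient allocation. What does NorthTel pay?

Efficient allocation: Pulse→Band F ($927M), Solara→Band C ($810M), NorthTel→Band B ($775M), AzureWave→Band G ($709M); total welfare W = $3221M.
NorthTel receives Band B at value $775M, so the others get W − 775 = $2446M.
Without NorthTel: best allocation of the remaining 3 bidders over all 4 bands is Pulse→Band B ($841M), Solara→Band C ($810M), AzureWave→Band F ($807M), total $2458M.
VCG payment = (others' best without NorthTel) − (others' welfare with NorthTel) = 2458 − 2446 = $12M.

NorthTel pays $12M.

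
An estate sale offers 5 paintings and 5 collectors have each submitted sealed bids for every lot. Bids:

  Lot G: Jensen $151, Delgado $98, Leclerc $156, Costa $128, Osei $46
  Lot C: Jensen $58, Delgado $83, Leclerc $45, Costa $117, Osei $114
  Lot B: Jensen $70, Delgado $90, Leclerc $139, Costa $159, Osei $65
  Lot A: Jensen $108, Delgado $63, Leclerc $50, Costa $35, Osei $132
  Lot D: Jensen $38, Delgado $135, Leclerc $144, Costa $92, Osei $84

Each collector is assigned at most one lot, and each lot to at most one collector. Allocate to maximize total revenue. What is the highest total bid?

Optimal: Jensen→Lot G ($151), Delgado→Lot D ($135), Leclerc→Lot B ($139), Costa→Lot C ($117), Osei→Lot A ($132) — total 151+135+139+117+132 = $674.
Swapping Delgado↔Costa (Delgado→Lot C $83, Costa→Lot D $92) loses 77.

Maximum total: $674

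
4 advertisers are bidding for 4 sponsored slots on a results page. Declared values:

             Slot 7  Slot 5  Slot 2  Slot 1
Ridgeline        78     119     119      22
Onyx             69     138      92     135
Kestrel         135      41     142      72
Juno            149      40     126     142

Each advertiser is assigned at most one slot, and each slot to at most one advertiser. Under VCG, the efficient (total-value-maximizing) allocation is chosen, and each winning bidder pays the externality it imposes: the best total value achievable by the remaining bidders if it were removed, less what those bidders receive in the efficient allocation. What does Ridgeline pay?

Efficient allocation: Ridgeline→Slot 5 ($119), Onyx→Slot 1 ($135), Kestrel→Slot 2 ($142), Juno→Slot 7 ($149); total welfare W = $545.
Ridgeline receives Slot 5 at value $119, so the others get W − 119 = $426.
Without Ridgeline: best allocation of the remaining 3 bidders over all 4 slots is Onyx→Slot 5 ($138), Kestrel→Slot 2 ($142), Juno→Slot 7 ($149), total $429.
VCG payment = (others' best without Ridgeline) − (others' welfare with Ridgeline) = 429 − 426 = $3.

Ridgeline pays $3.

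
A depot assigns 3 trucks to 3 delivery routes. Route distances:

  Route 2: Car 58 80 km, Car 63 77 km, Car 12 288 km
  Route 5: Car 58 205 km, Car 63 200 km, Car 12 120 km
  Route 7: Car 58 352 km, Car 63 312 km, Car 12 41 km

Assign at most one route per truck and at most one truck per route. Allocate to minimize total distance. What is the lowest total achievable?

Min total: 321 km

Treat this as an assignment problem: match each truck to one route.
Optimal: Car 58→Route 2 (80 km), Car 63→Route 5 (200 km), Car 12→Route 7 (41 km) — total 80+200+41 = 321 km.
Column-greedy (each route in turn goes to its cheapest remaining truck) gives 549 km, worse by 228.
Next-best assignment: Car 58→Route 5, Car 63→Route 2, Car 12→Route 7 = 323 km.
Swapping Car 12↔Car 58 (Car 12→Route 2 288 km, Car 58→Route 7 352 km) adds 519.
Checked against all permutations: 321 km is optimal.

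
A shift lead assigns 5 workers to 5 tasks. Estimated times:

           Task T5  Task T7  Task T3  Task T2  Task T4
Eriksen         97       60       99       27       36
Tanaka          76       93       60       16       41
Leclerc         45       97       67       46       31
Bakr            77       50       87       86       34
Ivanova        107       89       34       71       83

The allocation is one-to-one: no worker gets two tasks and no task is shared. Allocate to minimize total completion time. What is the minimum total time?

Min total: 181 min

Optimal: Eriksen→Task T4 (36 min), Tanaka→Task T2 (16 min), Leclerc→Task T5 (45 min), Bakr→Task T7 (50 min), Ivanova→Task T3 (34 min) — total 36+16+45+50+34 = 181 min.
Next-best assignment: Eriksen→Task T7, Tanaka→Task T2, Leclerc→Task T5, Bakr→Task T4, Ivanova→Task T3 = 189 min.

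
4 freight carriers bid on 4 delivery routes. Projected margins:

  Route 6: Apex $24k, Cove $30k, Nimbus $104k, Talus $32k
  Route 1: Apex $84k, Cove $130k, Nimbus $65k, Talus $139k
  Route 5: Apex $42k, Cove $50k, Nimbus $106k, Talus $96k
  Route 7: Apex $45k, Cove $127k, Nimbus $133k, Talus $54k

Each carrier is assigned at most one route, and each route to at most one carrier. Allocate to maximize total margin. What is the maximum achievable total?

Optimal: Apex→Route 5 ($42k), Cove→Route 7 ($127k), Nimbus→Route 6 ($104k), Talus→Route 1 ($139k) — total 42+127+104+139 = $412k.
Row-greedy (each carrier in turn takes its best remaining route) gives $349k, worse by 63.
Next-best assignment: Apex→Route 1, Cove→Route 7, Nimbus→Route 6, Talus→Route 5 = $411k.

Max total: $412k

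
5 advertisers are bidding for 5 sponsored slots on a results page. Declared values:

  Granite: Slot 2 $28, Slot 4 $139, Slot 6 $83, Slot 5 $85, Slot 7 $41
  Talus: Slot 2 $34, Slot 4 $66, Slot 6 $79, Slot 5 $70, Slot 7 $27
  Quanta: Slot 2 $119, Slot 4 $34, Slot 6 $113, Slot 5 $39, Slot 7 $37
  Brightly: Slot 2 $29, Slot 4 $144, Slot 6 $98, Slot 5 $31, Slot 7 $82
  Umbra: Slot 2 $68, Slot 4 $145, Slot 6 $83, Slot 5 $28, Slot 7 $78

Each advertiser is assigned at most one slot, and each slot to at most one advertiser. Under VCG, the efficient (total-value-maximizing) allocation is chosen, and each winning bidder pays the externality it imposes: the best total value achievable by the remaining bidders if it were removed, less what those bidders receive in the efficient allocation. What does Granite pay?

Efficient allocation: Granite→Slot 5 ($85), Talus→Slot 6 ($79), Quanta→Slot 2 ($119), Brightly→Slot 7 ($82), Umbra→Slot 4 ($145); total welfare W = $510.
Granite receives Slot 5 at value $85, so the others get W − 85 = $425.
Without Granite: best allocation of the remaining 4 bidders over all 5 slots is Talus→Slot 5 ($70), Quanta→Slot 2 ($119), Brightly→Slot 6 ($98), Umbra→Slot 4 ($145), total $432.
VCG payment = (others' best without Granite) − (others' welfare with Granite) = 432 − 425 = $7.

Granite pays $7.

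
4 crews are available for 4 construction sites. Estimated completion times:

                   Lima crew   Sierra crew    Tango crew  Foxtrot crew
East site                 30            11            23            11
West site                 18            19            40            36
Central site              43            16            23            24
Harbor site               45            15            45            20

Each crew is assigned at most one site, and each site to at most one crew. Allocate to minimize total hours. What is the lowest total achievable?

Optimal: Lima crew→West site (18 hours), Sierra crew→Harbor site (15 hours), Tango crew→Central site (23 hours), Foxtrot crew→East site (11 hours) — total 18+15+23+11 = 67 hours.
Row-greedy (each crew in turn takes its cheapest remaining site) gives 72 hours, worse by 5.

Min total: 67 hours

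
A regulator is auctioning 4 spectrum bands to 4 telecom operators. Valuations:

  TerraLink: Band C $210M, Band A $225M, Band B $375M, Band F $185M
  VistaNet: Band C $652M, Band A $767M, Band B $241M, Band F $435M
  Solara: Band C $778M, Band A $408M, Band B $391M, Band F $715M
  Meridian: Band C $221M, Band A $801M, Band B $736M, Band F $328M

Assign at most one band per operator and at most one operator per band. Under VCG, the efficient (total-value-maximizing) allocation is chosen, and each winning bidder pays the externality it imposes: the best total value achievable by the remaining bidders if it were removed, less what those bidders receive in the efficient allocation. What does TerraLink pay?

TerraLink pays $113M.

Efficient allocation: TerraLink→Band B ($375M), VistaNet→Band C ($652M), Solara→Band F ($715M), Meridian→Band A ($801M); total welfare W = $2543M.
TerraLink receives Band B at value $375M, so the others get W − 375 = $2168M.
Without TerraLink: best allocation of the remaining 3 bidders over all 4 bands is VistaNet→Band A ($767M), Solara→Band C ($778M), Meridian→Band B ($736M), total $2281M.
VCG payment = (others' best without TerraLink) − (others' welfare with TerraLink) = 2281 − 2168 = $113M.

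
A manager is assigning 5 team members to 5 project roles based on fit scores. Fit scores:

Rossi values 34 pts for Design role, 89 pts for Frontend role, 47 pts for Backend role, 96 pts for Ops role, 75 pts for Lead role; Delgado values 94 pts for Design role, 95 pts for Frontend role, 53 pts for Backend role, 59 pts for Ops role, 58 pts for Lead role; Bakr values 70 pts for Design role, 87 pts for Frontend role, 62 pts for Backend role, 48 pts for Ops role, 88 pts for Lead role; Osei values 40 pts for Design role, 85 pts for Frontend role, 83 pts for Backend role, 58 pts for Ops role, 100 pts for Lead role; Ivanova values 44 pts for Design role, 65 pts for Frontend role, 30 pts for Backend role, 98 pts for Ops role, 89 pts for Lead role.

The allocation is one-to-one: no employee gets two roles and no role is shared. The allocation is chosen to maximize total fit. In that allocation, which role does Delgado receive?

Delgado receives Design role.

Treat this as an assignment problem: match each employee to one role.
Optimal: Rossi→Frontend role (89 pts), Delgado→Design role (94 pts), Bakr→Lead role (88 pts), Osei→Backend role (83 pts), Ivanova→Ops role (98 pts) — total 89+94+88+83+98 = 452 pts.
Row-greedy (each employee in turn takes its best remaining role) gives 406 pts, worse by 46.
Every other assignment is strictly worse.
Delgado's own top role is Frontend role (95 pts), but forcing Delgado→Frontend role and reassigning the rest optimally gives only 433 pts — worse by 19.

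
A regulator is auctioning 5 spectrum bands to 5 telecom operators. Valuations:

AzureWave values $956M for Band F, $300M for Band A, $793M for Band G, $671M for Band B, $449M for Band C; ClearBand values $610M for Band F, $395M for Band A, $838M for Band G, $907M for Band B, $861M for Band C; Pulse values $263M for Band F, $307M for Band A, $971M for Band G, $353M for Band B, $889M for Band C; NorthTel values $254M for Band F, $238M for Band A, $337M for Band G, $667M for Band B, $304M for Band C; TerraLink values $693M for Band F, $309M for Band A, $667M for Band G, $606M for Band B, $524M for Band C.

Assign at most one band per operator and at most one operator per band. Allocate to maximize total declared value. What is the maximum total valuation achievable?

This is the linear assignment problem.
Optimal: AzureWave→Band F ($956M), ClearBand→Band C ($861M), Pulse→Band G ($971M), NorthTel→Band B ($667M), TerraLink→Band A ($309M) — total 956+861+971+667+309 = $3764M.
Row-greedy (each operator in turn takes its best remaining band) gives $3447M, worse by 317.
Every other assignment is strictly worse.

Maximum total: $3764M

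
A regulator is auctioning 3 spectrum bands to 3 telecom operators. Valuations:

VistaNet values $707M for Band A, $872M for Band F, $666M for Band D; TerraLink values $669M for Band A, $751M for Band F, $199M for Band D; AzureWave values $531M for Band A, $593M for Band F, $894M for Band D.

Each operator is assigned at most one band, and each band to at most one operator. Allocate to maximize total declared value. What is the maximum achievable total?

Maximum total: $2435M

Optimal: VistaNet→Band F ($872M), TerraLink→Band A ($669M), AzureWave→Band D ($894M) — total 872+669+894 = $2435M.
Column-greedy (each band in turn goes to its best remaining operator) gives $2352M, worse by 83.
Swapping AzureWave↔VistaNet (AzureWave→Band F $593M, VistaNet→Band D $666M) loses 507.
Checked against all permutations: $2435M is optimal.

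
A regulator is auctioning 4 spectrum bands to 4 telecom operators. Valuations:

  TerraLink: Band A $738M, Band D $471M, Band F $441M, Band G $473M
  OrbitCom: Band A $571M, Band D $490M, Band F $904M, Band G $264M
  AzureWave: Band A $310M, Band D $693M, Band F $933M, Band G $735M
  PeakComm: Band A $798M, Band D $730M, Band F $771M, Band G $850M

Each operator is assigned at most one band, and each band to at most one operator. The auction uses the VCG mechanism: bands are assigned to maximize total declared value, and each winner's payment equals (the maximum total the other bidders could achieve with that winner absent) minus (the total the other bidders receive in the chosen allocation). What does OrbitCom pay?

Efficient allocation: TerraLink→Band A ($738M), OrbitCom→Band F ($904M), AzureWave→Band D ($693M), PeakComm→Band G ($850M); total welfare W = $3185M.
OrbitCom receives Band F at value $904M, so the others get W − 904 = $2281M.
Without OrbitCom: best allocation of the remaining 3 bidders over all 4 bands is TerraLink→Band A ($738M), AzureWave→Band F ($933M), PeakComm→Band G ($850M), total $2521M.
VCG payment = (others' best without OrbitCom) − (others' welfare with OrbitCom) = 2521 − 2281 = $240M.

OrbitCom pays $240M.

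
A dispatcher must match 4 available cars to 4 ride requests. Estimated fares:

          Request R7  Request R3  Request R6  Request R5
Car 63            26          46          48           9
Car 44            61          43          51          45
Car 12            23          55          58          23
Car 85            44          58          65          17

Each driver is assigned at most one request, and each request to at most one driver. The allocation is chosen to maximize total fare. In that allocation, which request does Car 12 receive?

This is a one-to-one assignment (maximum-weight bipartite matching).
Optimal: Car 63→Request R3 ($46), Car 44→Request R7 ($61), Car 12→Request R5 ($23), Car 85→Request R6 ($65) — total 46+61+23+65 = $195.
Max-entry greedy (repeatedly take the single best remaining cell) gives $190, worse by 5.
Next-best assignment: Car 63→Request R3, Car 44→Request R5, Car 12→Request R6, Car 85→Request R7 = $193.
Checked against all permutations: $195 is optimal.
Car 12's own top request is Request R6 ($58), but forcing Car 12→Request R6 and reassigning the rest optimally gives only $193 — worse by 2.

Car 12 receives Request R5.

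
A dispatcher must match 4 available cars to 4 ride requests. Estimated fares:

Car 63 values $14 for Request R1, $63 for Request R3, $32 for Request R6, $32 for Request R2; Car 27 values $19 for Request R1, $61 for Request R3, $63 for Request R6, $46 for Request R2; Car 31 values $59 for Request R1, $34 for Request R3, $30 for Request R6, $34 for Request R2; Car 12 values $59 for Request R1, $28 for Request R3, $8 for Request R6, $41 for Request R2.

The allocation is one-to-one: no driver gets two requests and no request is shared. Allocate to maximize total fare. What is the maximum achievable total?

Optimal: Car 63→Request R3 ($63), Car 27→Request R6 ($63), Car 31→Request R1 ($59), Car 12→Request R2 ($41) — total 63+63+59+41 = $226.

Max total: $226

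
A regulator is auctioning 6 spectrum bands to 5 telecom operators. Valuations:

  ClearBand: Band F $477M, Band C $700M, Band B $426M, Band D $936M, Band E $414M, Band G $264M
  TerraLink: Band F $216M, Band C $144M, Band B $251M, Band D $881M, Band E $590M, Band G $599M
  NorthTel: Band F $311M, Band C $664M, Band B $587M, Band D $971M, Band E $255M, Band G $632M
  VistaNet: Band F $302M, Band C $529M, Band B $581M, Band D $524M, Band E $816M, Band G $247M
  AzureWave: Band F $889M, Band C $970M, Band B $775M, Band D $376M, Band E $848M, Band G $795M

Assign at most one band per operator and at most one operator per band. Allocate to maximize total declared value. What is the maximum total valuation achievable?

This is a one-to-one assignment (maximum-weight bipartite matching).
Optimal: ClearBand→Band C ($700M), TerraLink→Band G ($599M), NorthTel→Band D ($971M), VistaNet→Band E ($816M), AzureWave→Band F ($889M) — total 700+599+971+816+889 = $3975M.
Row-greedy (each operator in turn takes its best remaining band) gives $3904M, worse by 71.
Next-best assignment: ClearBand→Band C, TerraLink→Band D, NorthTel→Band G, VistaNet→Band E, AzureWave→Band F = $3918M.

Maximum total: $3975M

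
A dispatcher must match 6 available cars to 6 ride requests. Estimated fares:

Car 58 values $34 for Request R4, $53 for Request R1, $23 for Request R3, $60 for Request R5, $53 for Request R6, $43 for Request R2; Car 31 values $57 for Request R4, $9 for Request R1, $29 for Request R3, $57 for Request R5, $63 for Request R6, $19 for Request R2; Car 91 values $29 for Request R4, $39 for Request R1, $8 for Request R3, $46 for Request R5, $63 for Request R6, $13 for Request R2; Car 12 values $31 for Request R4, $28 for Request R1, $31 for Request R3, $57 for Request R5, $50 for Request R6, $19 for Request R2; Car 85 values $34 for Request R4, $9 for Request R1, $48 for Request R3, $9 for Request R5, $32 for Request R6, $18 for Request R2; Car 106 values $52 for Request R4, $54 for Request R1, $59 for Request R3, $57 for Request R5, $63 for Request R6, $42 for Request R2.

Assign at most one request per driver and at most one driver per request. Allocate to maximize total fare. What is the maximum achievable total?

Optimal: Car 58→Request R2 ($43), Car 31→Request R4 ($57), Car 91→Request R6 ($63), Car 12→Request R5 ($57), Car 85→Request R3 ($48), Car 106→Request R1 ($54) — total 43+57+63+57+48+54 = $322.
Max-entry greedy (repeatedly take the single best remaining cell) gives $274, worse by 48.
No other one-to-one assignment exceeds $322.

Max total: $322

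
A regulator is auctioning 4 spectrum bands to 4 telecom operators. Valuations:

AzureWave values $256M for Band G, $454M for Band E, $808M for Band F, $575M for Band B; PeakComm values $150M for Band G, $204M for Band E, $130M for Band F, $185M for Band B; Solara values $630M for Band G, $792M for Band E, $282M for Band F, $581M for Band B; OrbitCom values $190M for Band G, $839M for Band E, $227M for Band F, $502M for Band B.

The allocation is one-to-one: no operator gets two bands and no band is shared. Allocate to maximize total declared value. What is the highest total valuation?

Maximum total: $2462M

This is the linear assignment problem.
Optimal: AzureWave→Band F ($808M), PeakComm→Band B ($185M), Solara→Band G ($630M), OrbitCom→Band E ($839M) — total 808+185+630+839 = $2462M.
Row-greedy (each operator in turn takes its best remaining band) gives $2144M, worse by 318.
Swapping OrbitCom↔AzureWave (OrbitCom→Band F $227M, AzureWave→Band E $454M) loses 966.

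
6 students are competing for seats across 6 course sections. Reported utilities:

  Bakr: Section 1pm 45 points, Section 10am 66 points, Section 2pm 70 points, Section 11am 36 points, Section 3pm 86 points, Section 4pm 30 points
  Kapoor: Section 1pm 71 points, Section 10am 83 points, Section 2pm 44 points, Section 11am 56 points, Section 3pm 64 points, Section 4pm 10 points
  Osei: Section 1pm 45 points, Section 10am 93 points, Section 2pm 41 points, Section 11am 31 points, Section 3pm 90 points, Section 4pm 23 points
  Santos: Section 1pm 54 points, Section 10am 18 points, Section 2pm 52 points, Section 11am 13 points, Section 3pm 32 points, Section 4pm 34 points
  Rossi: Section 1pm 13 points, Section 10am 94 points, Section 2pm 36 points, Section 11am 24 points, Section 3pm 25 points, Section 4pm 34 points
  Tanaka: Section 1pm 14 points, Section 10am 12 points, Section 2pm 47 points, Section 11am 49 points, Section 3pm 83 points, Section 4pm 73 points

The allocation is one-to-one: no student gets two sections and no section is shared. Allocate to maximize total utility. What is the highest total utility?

This is the linear assignment problem.
Optimal: Bakr→Section 2pm (70 points), Kapoor→Section 11am (56 points), Osei→Section 3pm (90 points), Santos→Section 1pm (54 points), Rossi→Section 10am (94 points), Tanaka→Section 4pm (73 points) — total 70+56+90+54+94+73 = 437 points.
Max-entry greedy (repeatedly take the single best remaining cell) gives 411 points, worse by 26.
Next-best assignment: Bakr→Section 11am, Kapoor→Section 1pm, Osei→Section 3pm, Santos→Section 2pm, Rossi→Section 10am, Tanaka→Section 4pm = 416 points.
Checked against all permutations: 437 points is optimal.

Max total: 437 points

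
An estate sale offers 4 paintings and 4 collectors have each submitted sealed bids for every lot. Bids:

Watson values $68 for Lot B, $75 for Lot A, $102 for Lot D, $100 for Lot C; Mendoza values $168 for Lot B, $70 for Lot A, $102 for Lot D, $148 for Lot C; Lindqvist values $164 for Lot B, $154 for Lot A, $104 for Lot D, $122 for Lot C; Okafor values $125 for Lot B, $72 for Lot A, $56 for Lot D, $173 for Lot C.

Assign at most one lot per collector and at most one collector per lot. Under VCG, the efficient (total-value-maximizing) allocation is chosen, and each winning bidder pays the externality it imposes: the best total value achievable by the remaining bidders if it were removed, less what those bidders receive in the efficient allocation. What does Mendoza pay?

Efficient allocation: Watson→Lot D ($102), Mendoza→Lot B ($168), Lindqvist→Lot A ($154), Okafor→Lot C ($173); total welfare W = $597.
Mendoza receives Lot B at value $168, so the others get W − 168 = $429.
Without Mendoza: best allocation of the remaining 3 bidders over all 4 lots is Watson→Lot D ($102), Lindqvist→Lot B ($164), Okafor→Lot C ($173), total $439.
VCG payment = (others' best without Mendoza) − (others' welfare with Mendoza) = 439 − 429 = $10.

Mendoza pays $10.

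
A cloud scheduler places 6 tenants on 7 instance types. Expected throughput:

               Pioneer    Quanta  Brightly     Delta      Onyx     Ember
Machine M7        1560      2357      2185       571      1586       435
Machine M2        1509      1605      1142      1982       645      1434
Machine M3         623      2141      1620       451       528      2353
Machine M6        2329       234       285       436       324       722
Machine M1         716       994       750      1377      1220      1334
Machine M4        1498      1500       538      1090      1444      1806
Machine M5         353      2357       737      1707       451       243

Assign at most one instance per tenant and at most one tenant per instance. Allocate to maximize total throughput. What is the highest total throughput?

Max total: 12650 ops/s

This is the linear assignment problem.
Optimal: Pioneer→Machine M6 (2329 ops/s), Quanta→Machine M5 (2357 ops/s), Brightly→Machine M7 (2185 ops/s), Delta→Machine M2 (1982 ops/s), Onyx→Machine M4 (1444 ops/s), Ember→Machine M3 (2353 ops/s) — total 2329+2357+2185+1982+1444+2353 = 12650 ops/s.
Column-greedy (each instance in turn goes to its best remaining tenant) gives 10779 ops/s, worse by 1871.
Swapping Pioneer↔Quanta (Pioneer→Machine M5 353 ops/s, Quanta→Machine M6 234 ops/s) loses 4099.
Every other assignment is strictly worse.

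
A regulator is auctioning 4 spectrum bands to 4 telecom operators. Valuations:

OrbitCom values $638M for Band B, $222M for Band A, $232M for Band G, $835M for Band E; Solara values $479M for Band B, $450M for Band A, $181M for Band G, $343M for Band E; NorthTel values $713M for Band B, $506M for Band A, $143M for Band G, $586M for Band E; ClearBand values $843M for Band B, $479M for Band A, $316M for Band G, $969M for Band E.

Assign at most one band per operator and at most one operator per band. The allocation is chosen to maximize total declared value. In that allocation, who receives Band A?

NorthTel receives Band A.

This is the linear assignment problem.
Optimal: OrbitCom→Band E ($835M), Solara→Band G ($181M), NorthTel→Band A ($506M), ClearBand→Band B ($843M) — total 835+181+506+843 = $2365M.
Column-greedy (each band in turn goes to its best remaining operator) gives $1924M, worse by 441.
Next-best assignment: OrbitCom→Band G, Solara→Band A, NorthTel→Band B, ClearBand→Band E = $2364M.
Swapping OrbitCom↔ClearBand (OrbitCom→Band B $638M, ClearBand→Band E $969M) loses 71.
NorthTel's own top band is Band B ($713M), but forcing NorthTel→Band B and reassigning the rest optimally gives only $2364M — worse by 1.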